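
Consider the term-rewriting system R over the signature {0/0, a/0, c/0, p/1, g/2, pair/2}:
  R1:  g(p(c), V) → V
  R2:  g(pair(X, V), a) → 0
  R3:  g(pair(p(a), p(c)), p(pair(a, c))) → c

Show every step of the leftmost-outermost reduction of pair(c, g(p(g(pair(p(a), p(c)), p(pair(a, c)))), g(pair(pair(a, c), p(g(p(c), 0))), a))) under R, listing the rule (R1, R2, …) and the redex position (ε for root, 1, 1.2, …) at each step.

pair(c, 0)

1. pair(c, g(p(g(pair(p(a), p(c)), p(pair(a, c)))), g(pair(pair(a, c), p(g(p(c), 0))), a)))  →  pair(c, g(p(c), g(pair(pair(a, c), p(g(p(c), 0))), a)))   [R3 at 2.1.1]
2. pair(c, g(p(c), g(pair(pair(a, c), p(g(p(c), 0))), a)))  →  pair(c, g(pair(pair(a, c), p(g(p(c), 0))), a))   [R1 at 2]
3. pair(c, g(pair(pair(a, c), p(g(p(c), 0))), a))  →  pair(c, 0)   [R2 at 2]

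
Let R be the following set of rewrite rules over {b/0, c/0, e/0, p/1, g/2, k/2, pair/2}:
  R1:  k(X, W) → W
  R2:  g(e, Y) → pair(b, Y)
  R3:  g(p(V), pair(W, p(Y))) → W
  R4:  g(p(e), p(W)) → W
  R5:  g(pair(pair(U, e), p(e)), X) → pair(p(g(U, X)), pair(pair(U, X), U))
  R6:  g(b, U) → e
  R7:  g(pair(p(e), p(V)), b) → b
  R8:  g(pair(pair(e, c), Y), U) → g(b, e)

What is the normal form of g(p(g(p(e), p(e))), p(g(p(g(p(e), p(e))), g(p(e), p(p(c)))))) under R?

c

1. g(p(g(p(e), p(e))), p(g(p(g(p(e), p(e))), g(p(e), p(p(c))))))  →  g(p(e), p(g(p(g(p(e), p(e))), g(p(e), p(p(c))))))   [R4 at 1.1]
2. g(p(e), p(g(p(g(p(e), p(e))), g(p(e), p(p(c))))))  →  g(p(g(p(e), p(e))), g(p(e), p(p(c))))   [R4 at ε]
3. g(p(g(p(e), p(e))), g(p(e), p(p(c))))  →  g(p(e), g(p(e), p(p(c))))   [R4 at 1.1]
4. g(p(e), g(p(e), p(p(c))))  →  g(p(e), p(c))   [R4 at 2]
5. g(p(e), p(c))  →  c   [R4 at ε]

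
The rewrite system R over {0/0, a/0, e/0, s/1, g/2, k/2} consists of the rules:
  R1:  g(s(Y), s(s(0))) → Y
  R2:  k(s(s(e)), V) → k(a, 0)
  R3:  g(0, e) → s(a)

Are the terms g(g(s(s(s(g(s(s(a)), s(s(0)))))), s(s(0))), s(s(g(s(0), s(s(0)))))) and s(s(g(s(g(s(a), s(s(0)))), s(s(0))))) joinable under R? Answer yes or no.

yes — NF(t₁) = s(s(a)), NF(t₂) = s(s(a))

Reduce t₁ = g(g(s(s(s(g(s(s(a)), s(s(0)))))), s(s(0))), s(s(g(s(0), s(s(0)))))):
1. g(g(s(s(s(g(s(s(a)), s(s(0)))))), s(s(0))), s(s(g(s(0), s(s(0))))))  →  g(s(s(g(s(s(a)), s(s(0))))), s(s(g(s(0), s(s(0))))))   [R1 at 1]
2. g(s(s(g(s(s(a)), s(s(0))))), s(s(g(s(0), s(s(0))))))  →  g(s(s(s(a))), s(s(g(s(0), s(s(0))))))   [R1 at 1.1.1]
3. g(s(s(s(a))), s(s(g(s(0), s(s(0))))))  →  g(s(s(s(a))), s(s(0)))   [R1 at 2.1.1]
4. g(s(s(s(a))), s(s(0)))  →  s(s(a))   [R1 at ε]

Reduce t₂ = s(s(g(s(g(s(a), s(s(0)))), s(s(0))))):
1. s(s(g(s(g(s(a), s(s(0)))), s(s(0)))))  →  s(s(g(s(a), s(s(0)))))   [R1 at 1.1]
2. s(s(g(s(a), s(s(0)))))  →  s(s(a))   [R1 at 1.1]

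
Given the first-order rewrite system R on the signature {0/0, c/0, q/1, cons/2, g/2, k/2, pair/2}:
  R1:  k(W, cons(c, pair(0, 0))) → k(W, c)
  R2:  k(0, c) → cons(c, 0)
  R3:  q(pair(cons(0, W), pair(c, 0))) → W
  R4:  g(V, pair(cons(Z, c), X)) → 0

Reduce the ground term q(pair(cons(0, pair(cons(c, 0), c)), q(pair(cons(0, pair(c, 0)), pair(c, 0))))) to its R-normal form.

pair(cons(c, 0), c)

1. q(pair(cons(0, pair(cons(c, 0), c)), q(pair(cons(0, pair(c, 0)), pair(c, 0)))))  →  q(pair(cons(0, pair(cons(c, 0), c)), pair(c, 0)))   [R3 at 1.2]
2. q(pair(cons(0, pair(cons(c, 0), c)), pair(c, 0)))  →  pair(cons(c, 0), c)   [R3 at ε]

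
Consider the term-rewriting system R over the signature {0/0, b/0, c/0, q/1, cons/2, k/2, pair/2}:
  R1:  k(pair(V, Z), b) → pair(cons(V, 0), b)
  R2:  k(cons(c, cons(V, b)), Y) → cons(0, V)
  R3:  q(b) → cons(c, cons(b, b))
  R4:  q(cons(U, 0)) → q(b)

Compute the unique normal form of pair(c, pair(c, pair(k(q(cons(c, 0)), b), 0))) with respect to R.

1. pair(c, pair(c, pair(k(q(cons(c, 0)), b), 0)))  →  pair(c, pair(c, pair(k(q(b), b), 0)))   [R4 at 2.2.1.1]
2. pair(c, pair(c, pair(k(q(b), b), 0)))  →  pair(c, pair(c, pair(k(cons(c, cons(b, b)), b), 0)))   [R3 at 2.2.1.1]
3. pair(c, pair(c, pair(k(cons(c, cons(b, b)), b), 0)))  →  pair(c, pair(c, pair(cons(0, b), 0)))   [R2 at 2.2.1]

pair(c, pair(c, pair(cons(0, b), 0)))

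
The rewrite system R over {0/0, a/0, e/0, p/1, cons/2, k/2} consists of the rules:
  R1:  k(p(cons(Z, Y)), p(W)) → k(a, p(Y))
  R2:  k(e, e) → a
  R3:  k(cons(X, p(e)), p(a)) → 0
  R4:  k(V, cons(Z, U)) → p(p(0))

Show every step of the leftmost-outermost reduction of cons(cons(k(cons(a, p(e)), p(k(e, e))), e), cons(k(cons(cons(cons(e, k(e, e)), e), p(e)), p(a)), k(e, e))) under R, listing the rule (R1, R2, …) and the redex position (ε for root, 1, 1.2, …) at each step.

1. cons(cons(k(cons(a, p(e)), p(k(e, e))), e), cons(k(cons(cons(cons(e, k(e, e)), e), p(e)), p(a)), k(e, e)))  →  cons(cons(k(cons(a, p(e)), p(a)), e), cons(k(cons(cons(cons(e, k(e, e)), e), p(e)), p(a)), k(e, e)))   [R2 at 1.1.2.1]
2. cons(cons(k(cons(a, p(e)), p(a)), e), cons(k(cons(cons(cons(e, k(e, e)), e), p(e)), p(a)), k(e, e)))  →  cons(cons(0, e), cons(k(cons(cons(cons(e, k(e, e)), e), p(e)), p(a)), k(e, e)))   [R3 at 1.1]
3. cons(cons(0, e), cons(k(cons(cons(cons(e, k(e, e)), e), p(e)), p(a)), k(e, e)))  →  cons(cons(0, e), cons(0, k(e, e)))   [R3 at 2.1]
4. cons(cons(0, e), cons(0, k(e, e)))  →  cons(cons(0, e), cons(0, a))   [R2 at 2.2]

cons(cons(0, e), cons(0, a))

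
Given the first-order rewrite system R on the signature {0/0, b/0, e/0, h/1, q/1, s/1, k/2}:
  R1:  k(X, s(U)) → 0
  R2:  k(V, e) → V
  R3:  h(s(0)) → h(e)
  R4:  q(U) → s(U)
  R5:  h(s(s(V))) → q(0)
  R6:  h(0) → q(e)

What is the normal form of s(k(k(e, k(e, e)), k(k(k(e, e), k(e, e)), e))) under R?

s(e)

1. s(k(k(e, k(e, e)), k(k(k(e, e), k(e, e)), e)))  →  s(k(k(e, e), k(k(k(e, e), k(e, e)), e)))   [R2 at 1.1.2]
2. s(k(k(e, e), k(k(k(e, e), k(e, e)), e)))  →  s(k(e, k(k(k(e, e), k(e, e)), e)))   [R2 at 1.1]
3. s(k(e, k(k(k(e, e), k(e, e)), e)))  →  s(k(e, k(k(e, e), k(e, e))))   [R2 at 1.2]
4. s(k(e, k(k(e, e), k(e, e))))  →  s(k(e, k(e, k(e, e))))   [R2 at 1.2.1]
5. s(k(e, k(e, k(e, e))))  →  s(k(e, k(e, e)))   [R2 at 1.2.2]
6. s(k(e, k(e, e)))  →  s(k(e, e))   [R2 at 1.2]
7. s(k(e, e))  →  s(e)   [R2 at 1]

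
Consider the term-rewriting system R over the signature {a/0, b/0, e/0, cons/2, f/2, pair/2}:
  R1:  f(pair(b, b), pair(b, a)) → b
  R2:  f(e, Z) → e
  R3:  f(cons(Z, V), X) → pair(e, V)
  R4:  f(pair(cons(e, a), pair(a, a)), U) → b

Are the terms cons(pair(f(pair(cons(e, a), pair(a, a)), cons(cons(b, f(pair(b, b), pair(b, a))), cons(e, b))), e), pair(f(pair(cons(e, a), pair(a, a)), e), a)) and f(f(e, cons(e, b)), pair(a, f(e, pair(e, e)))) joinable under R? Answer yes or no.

Reduce t₁ = cons(pair(f(pair(cons(e, a), pair(a, a)), cons(cons(b, f(pair(b, b), pair(b, a))), cons(e, b))), e), pair(f(pair(cons(e, a), pair(a, a)), e), a)):
1. cons(pair(f(pair(cons(e, a), pair(a, a)), cons(cons(b, f(pair(b, b), pair(b, a))), cons(e, b))), e), pair(f(pair(cons(e, a), pair(a, a)), e), a))  →  cons(pair(b, e), pair(f(pair(cons(e, a), pair(a, a)), e), a))   [R4 at 1.1]
2. cons(pair(b, e), pair(f(pair(cons(e, a), pair(a, a)), e), a))  →  cons(pair(b, e), pair(b, a))   [R4 at 2.1]

Reduce t₂ = f(f(e, cons(e, b)), pair(a, f(e, pair(e, e)))):
1. f(f(e, cons(e, b)), pair(a, f(e, pair(e, e))))  →  f(e, pair(a, f(e, pair(e, e))))   [R2 at 1]
2. f(e, pair(a, f(e, pair(e, e))))  →  e   [R2 at ε]

no — NF(t₁) = cons(pair(b, e), pair(b, a)), NF(t₂) = e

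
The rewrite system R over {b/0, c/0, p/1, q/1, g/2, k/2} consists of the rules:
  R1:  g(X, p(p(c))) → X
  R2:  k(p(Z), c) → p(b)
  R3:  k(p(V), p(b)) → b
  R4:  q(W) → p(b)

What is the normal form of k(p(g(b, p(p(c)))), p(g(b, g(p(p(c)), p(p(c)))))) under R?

b

1. k(p(g(b, p(p(c)))), p(g(b, g(p(p(c)), p(p(c))))))  →  k(p(b), p(g(b, g(p(p(c)), p(p(c))))))   [R1 at 1.1]
2. k(p(b), p(g(b, g(p(p(c)), p(p(c))))))  →  k(p(b), p(g(b, p(p(c)))))   [R1 at 2.1.2]
3. k(p(b), p(g(b, p(p(c)))))  →  k(p(b), p(b))   [R1 at 2.1]
4. k(p(b), p(b))  →  b   [R3 at ε]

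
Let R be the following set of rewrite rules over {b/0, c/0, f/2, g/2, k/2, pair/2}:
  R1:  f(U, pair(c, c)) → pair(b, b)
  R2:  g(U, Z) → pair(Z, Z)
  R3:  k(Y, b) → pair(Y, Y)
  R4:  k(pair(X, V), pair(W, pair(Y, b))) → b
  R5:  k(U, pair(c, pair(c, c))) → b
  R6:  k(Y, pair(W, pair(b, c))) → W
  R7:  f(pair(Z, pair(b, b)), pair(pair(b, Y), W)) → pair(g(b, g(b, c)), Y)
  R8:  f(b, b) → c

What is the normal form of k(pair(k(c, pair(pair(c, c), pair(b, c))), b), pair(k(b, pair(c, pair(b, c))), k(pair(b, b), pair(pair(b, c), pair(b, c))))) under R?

1. k(pair(k(c, pair(pair(c, c), pair(b, c))), b), pair(k(b, pair(c, pair(b, c))), k(pair(b, b), pair(pair(b, c), pair(b, c)))))  →  k(pair(pair(c, c), b), pair(k(b, pair(c, pair(b, c))), k(pair(b, b), pair(pair(b, c), pair(b, c)))))   [R6 at 1.1]
2. k(pair(pair(c, c), b), pair(k(b, pair(c, pair(b, c))), k(pair(b, b), pair(pair(b, c), pair(b, c)))))  →  k(pair(pair(c, c), b), pair(c, k(pair(b, b), pair(pair(b, c), pair(b, c)))))   [R6 at 2.1]
3. k(pair(pair(c, c), b), pair(c, k(pair(b, b), pair(pair(b, c), pair(b, c)))))  →  k(pair(pair(c, c), b), pair(c, pair(b, c)))   [R6 at 2.2]
4. k(pair(pair(c, c), b), pair(c, pair(b, c)))  →  c   [R6 at ε]

c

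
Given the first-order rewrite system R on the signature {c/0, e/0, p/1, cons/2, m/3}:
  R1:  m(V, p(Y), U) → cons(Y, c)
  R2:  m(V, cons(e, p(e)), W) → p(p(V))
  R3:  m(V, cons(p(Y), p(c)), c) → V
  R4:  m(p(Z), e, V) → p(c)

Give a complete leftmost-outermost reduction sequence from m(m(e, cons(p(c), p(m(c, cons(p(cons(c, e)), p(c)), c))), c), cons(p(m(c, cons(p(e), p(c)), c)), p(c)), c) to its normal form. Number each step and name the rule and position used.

1. m(m(e, cons(p(c), p(m(c, cons(p(cons(c, e)), p(c)), c))), c), cons(p(m(c, cons(p(e), p(c)), c)), p(c)), c)  →  m(e, cons(p(c), p(m(c, cons(p(cons(c, e)), p(c)), c))), c)   [R3 at ε]
2. m(e, cons(p(c), p(m(c, cons(p(cons(c, e)), p(c)), c))), c)  →  m(e, cons(p(c), p(c)), c)   [R3 at 2.2.1]
3. m(e, cons(p(c), p(c)), c)  →  e   [R3 at ε]

e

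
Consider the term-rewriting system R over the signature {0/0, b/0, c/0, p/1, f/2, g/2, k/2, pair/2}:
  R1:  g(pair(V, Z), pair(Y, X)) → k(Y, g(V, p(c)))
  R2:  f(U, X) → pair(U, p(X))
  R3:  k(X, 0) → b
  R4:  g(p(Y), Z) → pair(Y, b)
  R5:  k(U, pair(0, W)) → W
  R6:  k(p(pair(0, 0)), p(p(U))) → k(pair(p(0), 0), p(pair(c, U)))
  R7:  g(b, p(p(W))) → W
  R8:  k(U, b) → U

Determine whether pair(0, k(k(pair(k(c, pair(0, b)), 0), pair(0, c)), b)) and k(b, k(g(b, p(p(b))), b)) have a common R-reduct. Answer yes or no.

no — NF(t₁) = pair(0, c), NF(t₂) = b

Reduce t₁ = pair(0, k(k(pair(k(c, pair(0, b)), 0), pair(0, c)), b)):
1. pair(0, k(k(pair(k(c, pair(0, b)), 0), pair(0, c)), b))  →  pair(0, k(pair(k(c, pair(0, b)), 0), pair(0, c)))   [R8 at 2]
2. pair(0, k(pair(k(c, pair(0, b)), 0), pair(0, c)))  →  pair(0, c)   [R5 at 2]

Reduce t₂ = k(b, k(g(b, p(p(b))), b)):
1. k(b, k(g(b, p(p(b))), b))  →  k(b, g(b, p(p(b))))   [R8 at 2]
2. k(b, g(b, p(p(b))))  →  k(b, b)   [R7 at 2]
3. k(b, b)  →  b   [R8 at ε]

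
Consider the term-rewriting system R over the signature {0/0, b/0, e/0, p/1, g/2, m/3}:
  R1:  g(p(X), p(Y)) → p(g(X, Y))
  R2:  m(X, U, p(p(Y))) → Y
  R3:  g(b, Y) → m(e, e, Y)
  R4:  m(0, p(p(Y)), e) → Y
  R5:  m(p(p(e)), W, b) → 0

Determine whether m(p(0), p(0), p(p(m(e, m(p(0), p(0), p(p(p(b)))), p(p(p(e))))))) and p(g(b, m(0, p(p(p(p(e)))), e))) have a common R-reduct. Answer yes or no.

Reduce t₁ = m(p(0), p(0), p(p(m(e, m(p(0), p(0), p(p(p(b)))), p(p(p(e))))))):
1. m(p(0), p(0), p(p(m(e, m(p(0), p(0), p(p(p(b)))), p(p(p(e)))))))  →  m(e, m(p(0), p(0), p(p(p(b)))), p(p(p(e))))   [R2 at ε]
2. m(e, m(p(0), p(0), p(p(p(b)))), p(p(p(e))))  →  p(e)   [R2 at ε]

Reduce t₂ = p(g(b, m(0, p(p(p(p(e)))), e))):
1. p(g(b, m(0, p(p(p(p(e)))), e)))  →  p(m(e, e, m(0, p(p(p(p(e)))), e)))   [R3 at 1]
2. p(m(e, e, m(0, p(p(p(p(e)))), e)))  →  p(m(e, e, p(p(e))))   [R4 at 1.3]
3. p(m(e, e, p(p(e))))  →  p(e)   [R2 at 1]

yes — NF(t₁) = p(e), NF(t₂) = p(e)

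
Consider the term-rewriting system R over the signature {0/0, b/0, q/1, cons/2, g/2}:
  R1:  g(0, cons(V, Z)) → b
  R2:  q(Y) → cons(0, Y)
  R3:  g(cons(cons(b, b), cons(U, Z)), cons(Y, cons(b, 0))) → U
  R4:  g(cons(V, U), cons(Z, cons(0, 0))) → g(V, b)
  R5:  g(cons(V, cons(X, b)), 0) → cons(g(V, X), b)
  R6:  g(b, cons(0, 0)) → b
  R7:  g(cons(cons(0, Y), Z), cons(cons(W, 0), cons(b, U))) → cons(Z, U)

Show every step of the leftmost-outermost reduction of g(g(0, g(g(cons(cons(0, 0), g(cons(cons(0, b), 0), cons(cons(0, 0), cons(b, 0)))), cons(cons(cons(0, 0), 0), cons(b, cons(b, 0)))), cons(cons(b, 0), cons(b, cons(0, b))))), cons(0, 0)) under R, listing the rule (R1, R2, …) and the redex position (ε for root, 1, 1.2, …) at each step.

1. g(g(0, g(g(cons(cons(0, 0), g(cons(cons(0, b), 0), cons(cons(0, 0), cons(b, 0)))), cons(cons(cons(0, 0), 0), cons(b, cons(b, 0)))), cons(cons(b, 0), cons(b, cons(0, b))))), cons(0, 0))  →  g(g(0, g(cons(g(cons(cons(0, b), 0), cons(cons(0, 0), cons(b, 0))), cons(b, 0)), cons(cons(b, 0), cons(b, cons(0, b))))), cons(0, 0))   [R7 at 1.2.1]
2. g(g(0, g(cons(g(cons(cons(0, b), 0), cons(cons(0, 0), cons(b, 0))), cons(b, 0)), cons(cons(b, 0), cons(b, cons(0, b))))), cons(0, 0))  →  g(g(0, g(cons(cons(0, 0), cons(b, 0)), cons(cons(b, 0), cons(b, cons(0, b))))), cons(0, 0))   [R7 at 1.2.1.1]
3. g(g(0, g(cons(cons(0, 0), cons(b, 0)), cons(cons(b, 0), cons(b, cons(0, b))))), cons(0, 0))  →  g(g(0, cons(cons(b, 0), cons(0, b))), cons(0, 0))   [R7 at 1.2]
4. g(g(0, cons(cons(b, 0), cons(0, b))), cons(0, 0))  →  g(b, cons(0, 0))   [R1 at 1]
5. g(b, cons(0, 0))  →  b   [R6 at ε]

b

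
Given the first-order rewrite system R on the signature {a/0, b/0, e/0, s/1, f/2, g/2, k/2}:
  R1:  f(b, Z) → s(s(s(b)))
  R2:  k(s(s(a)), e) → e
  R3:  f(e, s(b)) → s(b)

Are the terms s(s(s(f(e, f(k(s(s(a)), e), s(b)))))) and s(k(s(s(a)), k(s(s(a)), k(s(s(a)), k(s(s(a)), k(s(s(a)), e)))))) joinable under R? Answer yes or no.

Reduce t₁ = s(s(s(f(e, f(k(s(s(a)), e), s(b)))))):
1. s(s(s(f(e, f(k(s(s(a)), e), s(b))))))  →  s(s(s(f(e, f(e, s(b))))))   [R2 at 1.1.1.2.1]
2. s(s(s(f(e, f(e, s(b))))))  →  s(s(s(f(e, s(b)))))   [R3 at 1.1.1.2]
3. s(s(s(f(e, s(b)))))  →  s(s(s(s(b))))   [R3 at 1.1.1]

Reduce t₂ = s(k(s(s(a)), k(s(s(a)), k(s(s(a)), k(s(s(a)), k(s(s(a)), e)))))):
1. s(k(s(s(a)), k(s(s(a)), k(s(s(a)), k(s(s(a)), k(s(s(a)), e))))))  →  s(k(s(s(a)), k(s(s(a)), k(s(s(a)), k(s(s(a)), e)))))   [R2 at 1.2.2.2.2]
2. s(k(s(s(a)), k(s(s(a)), k(s(s(a)), k(s(s(a)), e)))))  →  s(k(s(s(a)), k(s(s(a)), k(s(s(a)), e))))   [R2 at 1.2.2.2]
3. s(k(s(s(a)), k(s(s(a)), k(s(s(a)), e))))  →  s(k(s(s(a)), k(s(s(a)), e)))   [R2 at 1.2.2]
4. s(k(s(s(a)), k(s(s(a)), e)))  →  s(k(s(s(a)), e))   [R2 at 1.2]
5. s(k(s(s(a)), e))  →  s(e)   [R2 at 1]

no — NF(t₁) = s(s(s(s(b)))), NF(t₂) = s(e)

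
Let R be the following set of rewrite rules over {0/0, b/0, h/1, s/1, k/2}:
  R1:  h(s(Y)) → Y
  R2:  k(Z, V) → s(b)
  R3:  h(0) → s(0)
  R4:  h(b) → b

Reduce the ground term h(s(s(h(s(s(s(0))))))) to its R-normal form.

1. h(s(s(h(s(s(s(0)))))))  →  s(h(s(s(s(0)))))   [R1 at ε]
2. s(h(s(s(s(0)))))  →  s(s(s(0)))   [R1 at 1]

s(s(s(0)))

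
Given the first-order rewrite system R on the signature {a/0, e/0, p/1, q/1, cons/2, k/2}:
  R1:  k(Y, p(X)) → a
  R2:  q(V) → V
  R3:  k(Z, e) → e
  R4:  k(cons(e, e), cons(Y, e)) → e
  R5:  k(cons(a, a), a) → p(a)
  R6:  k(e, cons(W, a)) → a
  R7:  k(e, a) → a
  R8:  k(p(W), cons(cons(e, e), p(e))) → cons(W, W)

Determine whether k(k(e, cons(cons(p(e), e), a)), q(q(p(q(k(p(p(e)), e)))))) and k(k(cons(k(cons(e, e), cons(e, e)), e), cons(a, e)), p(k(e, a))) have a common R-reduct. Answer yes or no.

Reduce t₁ = k(k(e, cons(cons(p(e), e), a)), q(q(p(q(k(p(p(e)), e)))))):
1. k(k(e, cons(cons(p(e), e), a)), q(q(p(q(k(p(p(e)), e))))))  →  k(a, q(q(p(q(k(p(p(e)), e))))))   [R6 at 1]
2. k(a, q(q(p(q(k(p(p(e)), e))))))  →  k(a, q(p(q(k(p(p(e)), e)))))   [R2 at 2]
3. k(a, q(p(q(k(p(p(e)), e)))))  →  k(a, p(q(k(p(p(e)), e))))   [R2 at 2]
4. k(a, p(q(k(p(p(e)), e))))  →  a   [R1 at ε]

Reduce t₂ = k(k(cons(k(cons(e, e), cons(e, e)), e), cons(a, e)), p(k(e, a))):
1. k(k(cons(k(cons(e, e), cons(e, e)), e), cons(a, e)), p(k(e, a)))  →  a   [R1 at ε]

yes — NF(t₁) = a, NF(t₂) = a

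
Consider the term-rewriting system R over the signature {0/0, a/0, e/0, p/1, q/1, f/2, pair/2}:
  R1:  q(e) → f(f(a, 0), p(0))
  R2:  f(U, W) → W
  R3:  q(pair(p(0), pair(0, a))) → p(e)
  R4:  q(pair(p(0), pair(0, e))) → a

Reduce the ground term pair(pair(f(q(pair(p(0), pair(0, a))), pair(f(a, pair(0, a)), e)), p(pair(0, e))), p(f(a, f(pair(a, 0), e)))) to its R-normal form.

1. pair(pair(f(q(pair(p(0), pair(0, a))), pair(f(a, pair(0, a)), e)), p(pair(0, e))), p(f(a, f(pair(a, 0), e))))  →  pair(pair(pair(f(a, pair(0, a)), e), p(pair(0, e))), p(f(a, f(pair(a, 0), e))))   [R2 at 1.1]
2. pair(pair(pair(f(a, pair(0, a)), e), p(pair(0, e))), p(f(a, f(pair(a, 0), e))))  →  pair(pair(pair(pair(0, a), e), p(pair(0, e))), p(f(a, f(pair(a, 0), e))))   [R2 at 1.1.1]
3. pair(pair(pair(pair(0, a), e), p(pair(0, e))), p(f(a, f(pair(a, 0), e))))  →  pair(pair(pair(pair(0, a), e), p(pair(0, e))), p(f(pair(a, 0), e)))   [R2 at 2.1]
4. pair(pair(pair(pair(0, a), e), p(pair(0, e))), p(f(pair(a, 0), e)))  →  pair(pair(pair(pair(0, a), e), p(pair(0, e))), p(e))   [R2 at 2.1]

pair(pair(pair(pair(0, a), e), p(pair(0, e))), p(e))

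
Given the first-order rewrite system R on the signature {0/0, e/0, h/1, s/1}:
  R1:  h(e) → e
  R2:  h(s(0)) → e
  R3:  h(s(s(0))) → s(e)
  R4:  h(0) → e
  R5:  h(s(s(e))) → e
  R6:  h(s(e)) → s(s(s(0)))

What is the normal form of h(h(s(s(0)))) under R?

s(s(s(0)))

1. h(h(s(s(0))))  →  h(s(e))   [R3 at 1]
2. h(s(e))  →  s(s(s(0)))   [R6 at ε]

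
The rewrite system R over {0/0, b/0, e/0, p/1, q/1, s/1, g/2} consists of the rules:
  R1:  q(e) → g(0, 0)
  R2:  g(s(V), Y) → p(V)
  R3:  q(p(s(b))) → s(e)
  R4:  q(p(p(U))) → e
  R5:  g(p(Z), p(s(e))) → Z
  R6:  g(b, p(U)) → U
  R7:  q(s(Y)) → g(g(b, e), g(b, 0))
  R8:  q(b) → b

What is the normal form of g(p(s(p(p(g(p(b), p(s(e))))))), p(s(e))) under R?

s(p(p(b)))

1. g(p(s(p(p(g(p(b), p(s(e))))))), p(s(e)))  →  s(p(p(g(p(b), p(s(e))))))   [R5 at ε]
2. s(p(p(g(p(b), p(s(e))))))  →  s(p(p(b)))   [R5 at 1.1.1]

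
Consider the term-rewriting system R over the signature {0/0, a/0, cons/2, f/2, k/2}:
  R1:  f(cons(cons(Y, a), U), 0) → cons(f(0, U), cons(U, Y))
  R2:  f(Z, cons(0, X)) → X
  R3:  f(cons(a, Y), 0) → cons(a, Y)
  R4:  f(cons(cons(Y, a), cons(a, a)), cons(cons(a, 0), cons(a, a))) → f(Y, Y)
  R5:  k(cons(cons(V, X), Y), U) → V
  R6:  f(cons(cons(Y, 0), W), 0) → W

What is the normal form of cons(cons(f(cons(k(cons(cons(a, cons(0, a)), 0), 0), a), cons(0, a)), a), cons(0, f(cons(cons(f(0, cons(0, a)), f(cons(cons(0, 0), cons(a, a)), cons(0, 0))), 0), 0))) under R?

1. cons(cons(f(cons(k(cons(cons(a, cons(0, a)), 0), 0), a), cons(0, a)), a), cons(0, f(cons(cons(f(0, cons(0, a)), f(cons(cons(0, 0), cons(a, a)), cons(0, 0))), 0), 0)))  →  cons(cons(a, a), cons(0, f(cons(cons(f(0, cons(0, a)), f(cons(cons(0, 0), cons(a, a)), cons(0, 0))), 0), 0)))   [R2 at 1.1]
2. cons(cons(a, a), cons(0, f(cons(cons(f(0, cons(0, a)), f(cons(cons(0, 0), cons(a, a)), cons(0, 0))), 0), 0)))  →  cons(cons(a, a), cons(0, f(cons(cons(a, f(cons(cons(0, 0), cons(a, a)), cons(0, 0))), 0), 0)))   [R2 at 2.2.1.1.1]
3. cons(cons(a, a), cons(0, f(cons(cons(a, f(cons(cons(0, 0), cons(a, a)), cons(0, 0))), 0), 0)))  →  cons(cons(a, a), cons(0, f(cons(cons(a, 0), 0), 0)))   [R2 at 2.2.1.1.2]
4. cons(cons(a, a), cons(0, f(cons(cons(a, 0), 0), 0)))  →  cons(cons(a, a), cons(0, 0))   [R6 at 2.2]

cons(cons(a, a), cons(0, 0))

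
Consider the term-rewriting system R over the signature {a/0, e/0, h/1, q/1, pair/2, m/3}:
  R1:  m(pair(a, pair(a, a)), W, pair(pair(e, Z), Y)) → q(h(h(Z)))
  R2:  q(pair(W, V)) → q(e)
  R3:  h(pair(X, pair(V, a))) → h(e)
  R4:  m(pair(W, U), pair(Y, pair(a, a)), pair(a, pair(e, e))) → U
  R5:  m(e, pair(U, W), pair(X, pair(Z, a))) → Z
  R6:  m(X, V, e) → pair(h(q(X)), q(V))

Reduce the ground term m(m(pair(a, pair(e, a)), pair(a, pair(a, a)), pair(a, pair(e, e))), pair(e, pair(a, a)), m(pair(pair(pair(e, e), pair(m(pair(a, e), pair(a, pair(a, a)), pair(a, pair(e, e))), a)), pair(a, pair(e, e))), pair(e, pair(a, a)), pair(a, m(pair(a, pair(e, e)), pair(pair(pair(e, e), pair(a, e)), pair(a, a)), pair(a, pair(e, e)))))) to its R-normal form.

a

1. m(m(pair(a, pair(e, a)), pair(a, pair(a, a)), pair(a, pair(e, e))), pair(e, pair(a, a)), m(pair(pair(pair(e, e), pair(m(pair(a, e), pair(a, pair(a, a)), pair(a, pair(e, e))), a)), pair(a, pair(e, e))), pair(e, pair(a, a)), pair(a, m(pair(a, pair(e, e)), pair(pair(pair(e, e), pair(a, e)), pair(a, a)), pair(a, pair(e, e))))))  →  m(pair(e, a), pair(e, pair(a, a)), m(pair(pair(pair(e, e), pair(m(pair(a, e), pair(a, pair(a, a)), pair(a, pair(e, e))), a)), pair(a, pair(e, e))), pair(e, pair(a, a)), pair(a, m(pair(a, pair(e, e)), pair(pair(pair(e, e), pair(a, e)), pair(a, a)), pair(a, pair(e, e))))))   [R4 at 1]
2. m(pair(e, a), pair(e, pair(a, a)), m(pair(pair(pair(e, e), pair(m(pair(a, e), pair(a, pair(a, a)), pair(a, pair(e, e))), a)), pair(a, pair(e, e))), pair(e, pair(a, a)), pair(a, m(pair(a, pair(e, e)), pair(pair(pair(e, e), pair(a, e)), pair(a, a)), pair(a, pair(e, e))))))  →  m(pair(e, a), pair(e, pair(a, a)), m(pair(pair(pair(e, e), pair(e, a)), pair(a, pair(e, e))), pair(e, pair(a, a)), pair(a, m(pair(a, pair(e, e)), pair(pair(pair(e, e), pair(a, e)), pair(a, a)), pair(a, pair(e, e))))))   [R4 at 3.1.1.2.1]
3. m(pair(e, a), pair(e, pair(a, a)), m(pair(pair(pair(e, e), pair(e, a)), pair(a, pair(e, e))), pair(e, pair(a, a)), pair(a, m(pair(a, pair(e, e)), pair(pair(pair(e, e), pair(a, e)), pair(a, a)), pair(a, pair(e, e))))))  →  m(pair(e, a), pair(e, pair(a, a)), m(pair(pair(pair(e, e), pair(e, a)), pair(a, pair(e, e))), pair(e, pair(a, a)), pair(a, pair(e, e))))   [R4 at 3.3.2]
4. m(pair(e, a), pair(e, pair(a, a)), m(pair(pair(pair(e, e), pair(e, a)), pair(a, pair(e, e))), pair(e, pair(a, a)), pair(a, pair(e, e))))  →  m(pair(e, a), pair(e, pair(a, a)), pair(a, pair(e, e)))   [R4 at 3]
5. m(pair(e, a), pair(e, pair(a, a)), pair(a, pair(e, e)))  →  a   [R4 at ε]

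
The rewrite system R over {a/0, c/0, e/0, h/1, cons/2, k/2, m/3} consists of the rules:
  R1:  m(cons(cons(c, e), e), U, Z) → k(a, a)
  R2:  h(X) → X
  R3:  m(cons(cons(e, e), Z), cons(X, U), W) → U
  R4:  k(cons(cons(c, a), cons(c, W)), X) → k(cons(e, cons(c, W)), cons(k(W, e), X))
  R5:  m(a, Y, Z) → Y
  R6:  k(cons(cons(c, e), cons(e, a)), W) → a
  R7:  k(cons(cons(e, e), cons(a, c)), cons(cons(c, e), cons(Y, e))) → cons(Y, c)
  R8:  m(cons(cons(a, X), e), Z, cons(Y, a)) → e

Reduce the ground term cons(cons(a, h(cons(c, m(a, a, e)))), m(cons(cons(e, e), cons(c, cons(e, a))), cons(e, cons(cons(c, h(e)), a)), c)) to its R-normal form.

1. cons(cons(a, h(cons(c, m(a, a, e)))), m(cons(cons(e, e), cons(c, cons(e, a))), cons(e, cons(cons(c, h(e)), a)), c))  →  cons(cons(a, cons(c, m(a, a, e))), m(cons(cons(e, e), cons(c, cons(e, a))), cons(e, cons(cons(c, h(e)), a)), c))   [R2 at 1.2]
2. cons(cons(a, cons(c, m(a, a, e))), m(cons(cons(e, e), cons(c, cons(e, a))), cons(e, cons(cons(c, h(e)), a)), c))  →  cons(cons(a, cons(c, a)), m(cons(cons(e, e), cons(c, cons(e, a))), cons(e, cons(cons(c, h(e)), a)), c))   [R5 at 1.2.2]
3. cons(cons(a, cons(c, a)), m(cons(cons(e, e), cons(c, cons(e, a))), cons(e, cons(cons(c, h(e)), a)), c))  →  cons(cons(a, cons(c, a)), cons(cons(c, h(e)), a))   [R3 at 2]
4. cons(cons(a, cons(c, a)), cons(cons(c, h(e)), a))  →  cons(cons(a, cons(c, a)), cons(cons(c, e), a))   [R2 at 2.1.2]

cons(cons(a, cons(c, a)), cons(cons(c, e), a))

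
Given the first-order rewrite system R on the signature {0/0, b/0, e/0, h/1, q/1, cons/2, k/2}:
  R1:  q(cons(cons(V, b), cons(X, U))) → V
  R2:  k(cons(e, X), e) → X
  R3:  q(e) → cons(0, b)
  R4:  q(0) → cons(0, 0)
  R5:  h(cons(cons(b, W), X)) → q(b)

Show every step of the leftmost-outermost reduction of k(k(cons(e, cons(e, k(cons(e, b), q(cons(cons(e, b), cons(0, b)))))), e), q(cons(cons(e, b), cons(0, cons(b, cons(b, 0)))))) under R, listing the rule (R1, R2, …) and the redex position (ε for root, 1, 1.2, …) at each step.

b

1. k(k(cons(e, cons(e, k(cons(e, b), q(cons(cons(e, b), cons(0, b)))))), e), q(cons(cons(e, b), cons(0, cons(b, cons(b, 0))))))  →  k(cons(e, k(cons(e, b), q(cons(cons(e, b), cons(0, b))))), q(cons(cons(e, b), cons(0, cons(b, cons(b, 0))))))   [R2 at 1]
2. k(cons(e, k(cons(e, b), q(cons(cons(e, b), cons(0, b))))), q(cons(cons(e, b), cons(0, cons(b, cons(b, 0))))))  →  k(cons(e, k(cons(e, b), e)), q(cons(cons(e, b), cons(0, cons(b, cons(b, 0))))))   [R1 at 1.2.2]
3. k(cons(e, k(cons(e, b), e)), q(cons(cons(e, b), cons(0, cons(b, cons(b, 0))))))  →  k(cons(e, b), q(cons(cons(e, b), cons(0, cons(b, cons(b, 0))))))   [R2 at 1.2]
4. k(cons(e, b), q(cons(cons(e, b), cons(0, cons(b, cons(b, 0))))))  →  k(cons(e, b), e)   [R1 at 2]
5. k(cons(e, b), e)  →  b   [R2 at ε]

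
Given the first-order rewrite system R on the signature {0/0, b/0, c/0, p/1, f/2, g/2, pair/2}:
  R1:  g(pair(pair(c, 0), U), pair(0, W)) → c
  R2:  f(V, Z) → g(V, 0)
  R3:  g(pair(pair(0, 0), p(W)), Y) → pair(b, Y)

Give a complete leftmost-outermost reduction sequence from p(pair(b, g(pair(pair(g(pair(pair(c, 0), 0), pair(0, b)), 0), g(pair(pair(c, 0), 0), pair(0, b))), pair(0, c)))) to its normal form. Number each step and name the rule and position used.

p(pair(b, c))

1. p(pair(b, g(pair(pair(g(pair(pair(c, 0), 0), pair(0, b)), 0), g(pair(pair(c, 0), 0), pair(0, b))), pair(0, c))))  →  p(pair(b, g(pair(pair(c, 0), g(pair(pair(c, 0), 0), pair(0, b))), pair(0, c))))   [R1 at 1.2.1.1.1]
2. p(pair(b, g(pair(pair(c, 0), g(pair(pair(c, 0), 0), pair(0, b))), pair(0, c))))  →  p(pair(b, c))   [R1 at 1.2]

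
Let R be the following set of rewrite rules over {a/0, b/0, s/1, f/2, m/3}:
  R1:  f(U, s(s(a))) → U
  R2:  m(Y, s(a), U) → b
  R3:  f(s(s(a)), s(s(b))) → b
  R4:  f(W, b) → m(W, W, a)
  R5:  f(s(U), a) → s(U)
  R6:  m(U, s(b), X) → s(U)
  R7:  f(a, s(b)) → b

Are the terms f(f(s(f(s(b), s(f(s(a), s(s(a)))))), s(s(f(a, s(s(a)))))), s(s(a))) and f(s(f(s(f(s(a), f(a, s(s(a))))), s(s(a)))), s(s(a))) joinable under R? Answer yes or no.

no — NF(t₁) = s(s(b)), NF(t₂) = s(s(s(a)))

Reduce t₁ = f(f(s(f(s(b), s(f(s(a), s(s(a)))))), s(s(f(a, s(s(a)))))), s(s(a))):
1. f(f(s(f(s(b), s(f(s(a), s(s(a)))))), s(s(f(a, s(s(a)))))), s(s(a)))  →  f(s(f(s(b), s(f(s(a), s(s(a)))))), s(s(f(a, s(s(a))))))   [R1 at ε]
2. f(s(f(s(b), s(f(s(a), s(s(a)))))), s(s(f(a, s(s(a))))))  →  f(s(f(s(b), s(s(a)))), s(s(f(a, s(s(a))))))   [R1 at 1.1.2.1]
3. f(s(f(s(b), s(s(a)))), s(s(f(a, s(s(a))))))  →  f(s(s(b)), s(s(f(a, s(s(a))))))   [R1 at 1.1]
4. f(s(s(b)), s(s(f(a, s(s(a))))))  →  f(s(s(b)), s(s(a)))   [R1 at 2.1.1]
5. f(s(s(b)), s(s(a)))  →  s(s(b))   [R1 at ε]

Reduce t₂ = f(s(f(s(f(s(a), f(a, s(s(a))))), s(s(a)))), s(s(a))):
1. f(s(f(s(f(s(a), f(a, s(s(a))))), s(s(a)))), s(s(a)))  →  s(f(s(f(s(a), f(a, s(s(a))))), s(s(a))))   [R1 at ε]
2. s(f(s(f(s(a), f(a, s(s(a))))), s(s(a))))  →  s(s(f(s(a), f(a, s(s(a))))))   [R1 at 1]
3. s(s(f(s(a), f(a, s(s(a))))))  →  s(s(f(s(a), a)))   [R1 at 1.1.2]
4. s(s(f(s(a), a)))  →  s(s(s(a)))   [R5 at 1.1]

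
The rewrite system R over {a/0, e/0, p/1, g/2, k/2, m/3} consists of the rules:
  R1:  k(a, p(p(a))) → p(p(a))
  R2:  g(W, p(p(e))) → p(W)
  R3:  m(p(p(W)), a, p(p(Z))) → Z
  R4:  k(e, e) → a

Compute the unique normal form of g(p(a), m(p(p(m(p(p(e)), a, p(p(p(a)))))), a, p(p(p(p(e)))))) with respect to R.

p(p(a))

1. g(p(a), m(p(p(m(p(p(e)), a, p(p(p(a)))))), a, p(p(p(p(e))))))  →  g(p(a), p(p(e)))   [R3 at 2]
2. g(p(a), p(p(e)))  →  p(p(a))   [R2 at ε]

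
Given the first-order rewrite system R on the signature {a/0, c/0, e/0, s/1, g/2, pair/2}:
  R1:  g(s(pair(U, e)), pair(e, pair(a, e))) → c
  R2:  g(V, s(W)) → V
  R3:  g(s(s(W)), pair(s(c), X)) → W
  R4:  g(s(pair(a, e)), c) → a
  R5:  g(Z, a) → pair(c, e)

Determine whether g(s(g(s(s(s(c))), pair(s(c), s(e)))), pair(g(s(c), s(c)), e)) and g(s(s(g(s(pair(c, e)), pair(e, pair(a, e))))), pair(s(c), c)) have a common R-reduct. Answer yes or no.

Reduce t₁ = g(s(g(s(s(s(c))), pair(s(c), s(e)))), pair(g(s(c), s(c)), e)):
1. g(s(g(s(s(s(c))), pair(s(c), s(e)))), pair(g(s(c), s(c)), e))  →  g(s(s(c)), pair(g(s(c), s(c)), e))   [R3 at 1.1]
2. g(s(s(c)), pair(g(s(c), s(c)), e))  →  g(s(s(c)), pair(s(c), e))   [R2 at 2.1]
3. g(s(s(c)), pair(s(c), e))  →  c   [R3 at ε]

Reduce t₂ = g(s(s(g(s(pair(c, e)), pair(e, pair(a, e))))), pair(s(c), c)):
1. g(s(s(g(s(pair(c, e)), pair(e, pair(a, e))))), pair(s(c), c))  →  g(s(pair(c, e)), pair(e, pair(a, e)))   [R3 at ε]
2. g(s(pair(c, e)), pair(e, pair(a, e)))  →  c   [R1 at ε]

yes — NF(t₁) = c, NF(t₂) = c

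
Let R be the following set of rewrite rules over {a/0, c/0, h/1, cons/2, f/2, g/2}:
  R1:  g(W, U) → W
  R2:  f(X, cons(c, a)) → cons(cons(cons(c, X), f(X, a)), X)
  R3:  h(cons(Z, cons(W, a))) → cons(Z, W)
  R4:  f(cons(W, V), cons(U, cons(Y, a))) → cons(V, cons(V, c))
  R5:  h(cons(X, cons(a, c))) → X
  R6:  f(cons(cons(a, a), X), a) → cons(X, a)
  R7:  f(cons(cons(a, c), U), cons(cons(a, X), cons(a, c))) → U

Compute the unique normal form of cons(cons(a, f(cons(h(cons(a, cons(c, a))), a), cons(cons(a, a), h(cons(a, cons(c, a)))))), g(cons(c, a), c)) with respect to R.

1. cons(cons(a, f(cons(h(cons(a, cons(c, a))), a), cons(cons(a, a), h(cons(a, cons(c, a)))))), g(cons(c, a), c))  →  cons(cons(a, f(cons(cons(a, c), a), cons(cons(a, a), h(cons(a, cons(c, a)))))), g(cons(c, a), c))   [R3 at 1.2.1.1]
2. cons(cons(a, f(cons(cons(a, c), a), cons(cons(a, a), h(cons(a, cons(c, a)))))), g(cons(c, a), c))  →  cons(cons(a, f(cons(cons(a, c), a), cons(cons(a, a), cons(a, c)))), g(cons(c, a), c))   [R3 at 1.2.2.2]
3. cons(cons(a, f(cons(cons(a, c), a), cons(cons(a, a), cons(a, c)))), g(cons(c, a), c))  →  cons(cons(a, a), g(cons(c, a), c))   [R7 at 1.2]
4. cons(cons(a, a), g(cons(c, a), c))  →  cons(cons(a, a), cons(c, a))   [R1 at 2]

cons(cons(a, a), cons(c, a))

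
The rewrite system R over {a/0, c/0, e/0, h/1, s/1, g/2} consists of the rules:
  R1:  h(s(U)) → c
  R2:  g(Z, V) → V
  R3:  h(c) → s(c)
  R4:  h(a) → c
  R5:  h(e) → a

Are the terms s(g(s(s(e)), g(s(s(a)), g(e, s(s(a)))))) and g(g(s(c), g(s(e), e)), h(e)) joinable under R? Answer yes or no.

no — NF(t₁) = s(s(s(a))), NF(t₂) = a

Reduce t₁ = s(g(s(s(e)), g(s(s(a)), g(e, s(s(a)))))):
1. s(g(s(s(e)), g(s(s(a)), g(e, s(s(a))))))  →  s(g(s(s(a)), g(e, s(s(a)))))   [R2 at 1]
2. s(g(s(s(a)), g(e, s(s(a)))))  →  s(g(e, s(s(a))))   [R2 at 1]
3. s(g(e, s(s(a))))  →  s(s(s(a)))   [R2 at 1]

Reduce t₂ = g(g(s(c), g(s(e), e)), h(e)):
1. g(g(s(c), g(s(e), e)), h(e))  →  h(e)   [R2 at ε]
2. h(e)  →  a   [R5 at ε]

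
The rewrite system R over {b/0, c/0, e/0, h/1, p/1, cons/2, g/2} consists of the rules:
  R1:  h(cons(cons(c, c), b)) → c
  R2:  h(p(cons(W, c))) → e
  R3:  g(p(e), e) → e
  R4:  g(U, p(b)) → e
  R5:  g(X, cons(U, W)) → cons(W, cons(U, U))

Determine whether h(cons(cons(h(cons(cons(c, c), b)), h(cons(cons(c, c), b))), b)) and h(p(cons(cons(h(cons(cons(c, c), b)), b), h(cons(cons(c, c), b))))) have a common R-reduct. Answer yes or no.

no — NF(t₁) = c, NF(t₂) = e

Reduce t₁ = h(cons(cons(h(cons(cons(c, c), b)), h(cons(cons(c, c), b))), b)):
1. h(cons(cons(h(cons(cons(c, c), b)), h(cons(cons(c, c), b))), b))  →  h(cons(cons(c, h(cons(cons(c, c), b))), b))   [R1 at 1.1.1]
2. h(cons(cons(c, h(cons(cons(c, c), b))), b))  →  h(cons(cons(c, c), b))   [R1 at 1.1.2]
3. h(cons(cons(c, c), b))  →  c   [R1 at ε]

Reduce t₂ = h(p(cons(cons(h(cons(cons(c, c), b)), b), h(cons(cons(c, c), b))))):
1. h(p(cons(cons(h(cons(cons(c, c), b)), b), h(cons(cons(c, c), b)))))  →  h(p(cons(cons(c, b), h(cons(cons(c, c), b)))))   [R1 at 1.1.1.1]
2. h(p(cons(cons(c, b), h(cons(cons(c, c), b)))))  →  h(p(cons(cons(c, b), c)))   [R1 at 1.1.2]
3. h(p(cons(cons(c, b), c)))  →  e   [R2 at ε]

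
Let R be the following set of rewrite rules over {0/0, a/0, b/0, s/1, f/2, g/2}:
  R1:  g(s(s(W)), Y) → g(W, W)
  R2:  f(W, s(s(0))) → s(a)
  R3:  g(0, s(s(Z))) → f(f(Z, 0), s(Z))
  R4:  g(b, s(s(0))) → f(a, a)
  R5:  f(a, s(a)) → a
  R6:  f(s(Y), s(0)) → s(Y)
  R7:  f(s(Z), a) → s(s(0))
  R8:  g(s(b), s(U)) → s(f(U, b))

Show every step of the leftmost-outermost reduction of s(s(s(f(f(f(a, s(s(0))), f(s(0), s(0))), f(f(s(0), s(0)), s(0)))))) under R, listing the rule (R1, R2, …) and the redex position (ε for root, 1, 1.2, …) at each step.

s(s(s(s(a))))

1. s(s(s(f(f(f(a, s(s(0))), f(s(0), s(0))), f(f(s(0), s(0)), s(0))))))  →  s(s(s(f(f(s(a), f(s(0), s(0))), f(f(s(0), s(0)), s(0))))))   [R2 at 1.1.1.1.1]
2. s(s(s(f(f(s(a), f(s(0), s(0))), f(f(s(0), s(0)), s(0))))))  →  s(s(s(f(f(s(a), s(0)), f(f(s(0), s(0)), s(0))))))   [R6 at 1.1.1.1.2]
3. s(s(s(f(f(s(a), s(0)), f(f(s(0), s(0)), s(0))))))  →  s(s(s(f(s(a), f(f(s(0), s(0)), s(0))))))   [R6 at 1.1.1.1]
4. s(s(s(f(s(a), f(f(s(0), s(0)), s(0))))))  →  s(s(s(f(s(a), f(s(0), s(0))))))   [R6 at 1.1.1.2.1]
5. s(s(s(f(s(a), f(s(0), s(0))))))  →  s(s(s(f(s(a), s(0)))))   [R6 at 1.1.1.2]
6. s(s(s(f(s(a), s(0)))))  →  s(s(s(s(a))))   [R6 at 1.1.1]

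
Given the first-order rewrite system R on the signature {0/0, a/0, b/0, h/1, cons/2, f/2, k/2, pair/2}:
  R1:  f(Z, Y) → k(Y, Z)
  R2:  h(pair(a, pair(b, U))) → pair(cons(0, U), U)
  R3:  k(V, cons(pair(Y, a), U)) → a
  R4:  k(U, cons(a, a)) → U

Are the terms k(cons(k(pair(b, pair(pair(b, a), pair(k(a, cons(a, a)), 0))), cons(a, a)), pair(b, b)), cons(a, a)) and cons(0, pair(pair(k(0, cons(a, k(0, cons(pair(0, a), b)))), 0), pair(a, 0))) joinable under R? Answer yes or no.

Reduce t₁ = k(cons(k(pair(b, pair(pair(b, a), pair(k(a, cons(a, a)), 0))), cons(a, a)), pair(b, b)), cons(a, a)):
1. k(cons(k(pair(b, pair(pair(b, a), pair(k(a, cons(a, a)), 0))), cons(a, a)), pair(b, b)), cons(a, a))  →  cons(k(pair(b, pair(pair(b, a), pair(k(a, cons(a, a)), 0))), cons(a, a)), pair(b, b))   [R4 at ε]
2. cons(k(pair(b, pair(pair(b, a), pair(k(a, cons(a, a)), 0))), cons(a, a)), pair(b, b))  →  cons(pair(b, pair(pair(b, a), pair(k(a, cons(a, a)), 0))), pair(b, b))   [R4 at 1]
3. cons(pair(b, pair(pair(b, a), pair(k(a, cons(a, a)), 0))), pair(b, b))  →  cons(pair(b, pair(pair(b, a), pair(a, 0))), pair(b, b))   [R4 at 1.2.2.1]

Reduce t₂ = cons(0, pair(pair(k(0, cons(a, k(0, cons(pair(0, a), b)))), 0), pair(a, 0))):
1. cons(0, pair(pair(k(0, cons(a, k(0, cons(pair(0, a), b)))), 0), pair(a, 0)))  →  cons(0, pair(pair(k(0, cons(a, a)), 0), pair(a, 0)))   [R3 at 2.1.1.2.2]
2. cons(0, pair(pair(k(0, cons(a, a)), 0), pair(a, 0)))  →  cons(0, pair(pair(0, 0), pair(a, 0)))   [R4 at 2.1.1]

no — NF(t₁) = cons(pair(b, pair(pair(b, a), pair(a, 0))), pair(b, b)), NF(t₂) = cons(0, pair(pair(0, 0), pair(a, 0)))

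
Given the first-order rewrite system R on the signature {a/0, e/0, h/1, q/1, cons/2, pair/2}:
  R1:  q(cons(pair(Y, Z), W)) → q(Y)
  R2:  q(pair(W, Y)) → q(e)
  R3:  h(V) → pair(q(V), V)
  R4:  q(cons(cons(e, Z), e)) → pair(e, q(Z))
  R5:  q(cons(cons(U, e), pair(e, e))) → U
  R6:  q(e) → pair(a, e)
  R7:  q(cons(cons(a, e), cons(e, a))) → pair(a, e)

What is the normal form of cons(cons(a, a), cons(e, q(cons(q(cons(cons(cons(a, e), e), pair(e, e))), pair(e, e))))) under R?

cons(cons(a, a), cons(e, a))

1. cons(cons(a, a), cons(e, q(cons(q(cons(cons(cons(a, e), e), pair(e, e))), pair(e, e)))))  →  cons(cons(a, a), cons(e, q(cons(cons(a, e), pair(e, e)))))   [R5 at 2.2.1.1]
2. cons(cons(a, a), cons(e, q(cons(cons(a, e), pair(e, e)))))  →  cons(cons(a, a), cons(e, a))   [R5 at 2.2]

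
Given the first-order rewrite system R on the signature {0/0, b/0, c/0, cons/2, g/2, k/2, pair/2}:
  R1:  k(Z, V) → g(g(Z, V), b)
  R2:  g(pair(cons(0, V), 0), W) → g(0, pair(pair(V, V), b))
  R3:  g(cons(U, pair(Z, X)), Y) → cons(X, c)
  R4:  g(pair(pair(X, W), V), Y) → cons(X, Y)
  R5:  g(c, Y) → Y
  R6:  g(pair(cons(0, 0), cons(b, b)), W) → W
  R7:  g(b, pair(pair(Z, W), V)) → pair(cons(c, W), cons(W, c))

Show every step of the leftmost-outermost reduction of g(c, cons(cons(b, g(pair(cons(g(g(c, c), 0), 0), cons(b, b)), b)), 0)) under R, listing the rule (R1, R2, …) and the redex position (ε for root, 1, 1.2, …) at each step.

cons(cons(b, b), 0)

1. g(c, cons(cons(b, g(pair(cons(g(g(c, c), 0), 0), cons(b, b)), b)), 0))  →  cons(cons(b, g(pair(cons(g(g(c, c), 0), 0), cons(b, b)), b)), 0)   [R5 at ε]
2. cons(cons(b, g(pair(cons(g(g(c, c), 0), 0), cons(b, b)), b)), 0)  →  cons(cons(b, g(pair(cons(g(c, 0), 0), cons(b, b)), b)), 0)   [R5 at 1.2.1.1.1.1]
3. cons(cons(b, g(pair(cons(g(c, 0), 0), cons(b, b)), b)), 0)  →  cons(cons(b, g(pair(cons(0, 0), cons(b, b)), b)), 0)   [R5 at 1.2.1.1.1]
4. cons(cons(b, g(pair(cons(0, 0), cons(b, b)), b)), 0)  →  cons(cons(b, b), 0)   [R6 at 1.2]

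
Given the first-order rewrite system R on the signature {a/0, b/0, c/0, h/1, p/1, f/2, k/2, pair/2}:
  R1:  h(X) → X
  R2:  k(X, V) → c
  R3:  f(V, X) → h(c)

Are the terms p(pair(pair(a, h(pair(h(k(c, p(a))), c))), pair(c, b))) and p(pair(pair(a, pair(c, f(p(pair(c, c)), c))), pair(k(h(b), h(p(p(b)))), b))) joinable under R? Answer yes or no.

Reduce t₁ = p(pair(pair(a, h(pair(h(k(c, p(a))), c))), pair(c, b))):
1. p(pair(pair(a, h(pair(h(k(c, p(a))), c))), pair(c, b)))  →  p(pair(pair(a, pair(h(k(c, p(a))), c)), pair(c, b)))   [R1 at 1.1.2]
2. p(pair(pair(a, pair(h(k(c, p(a))), c)), pair(c, b)))  →  p(pair(pair(a, pair(k(c, p(a)), c)), pair(c, b)))   [R1 at 1.1.2.1]
3. p(pair(pair(a, pair(k(c, p(a)), c)), pair(c, b)))  →  p(pair(pair(a, pair(c, c)), pair(c, b)))   [R2 at 1.1.2.1]

Reduce t₂ = p(pair(pair(a, pair(c, f(p(pair(c, c)), c))), pair(k(h(b), h(p(p(b)))), b))):
1. p(pair(pair(a, pair(c, f(p(pair(c, c)), c))), pair(k(h(b), h(p(p(b)))), b)))  →  p(pair(pair(a, pair(c, h(c))), pair(k(h(b), h(p(p(b)))), b)))   [R3 at 1.1.2.2]
2. p(pair(pair(a, pair(c, h(c))), pair(k(h(b), h(p(p(b)))), b)))  →  p(pair(pair(a, pair(c, c)), pair(k(h(b), h(p(p(b)))), b)))   [R1 at 1.1.2.2]
3. p(pair(pair(a, pair(c, c)), pair(k(h(b), h(p(p(b)))), b)))  →  p(pair(pair(a, pair(c, c)), pair(c, b)))   [R2 at 1.2.1]

yes — NF(t₁) = p(pair(pair(a, pair(c, c)), pair(c, b))), NF(t₂) = p(pair(pair(a, pair(c, c)), pair(c, b)))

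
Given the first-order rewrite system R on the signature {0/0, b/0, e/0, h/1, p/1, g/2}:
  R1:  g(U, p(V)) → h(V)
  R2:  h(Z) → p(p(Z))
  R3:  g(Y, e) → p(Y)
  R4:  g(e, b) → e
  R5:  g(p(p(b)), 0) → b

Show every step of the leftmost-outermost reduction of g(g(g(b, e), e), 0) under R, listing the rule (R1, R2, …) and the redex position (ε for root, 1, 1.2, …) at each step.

1. g(g(g(b, e), e), 0)  →  g(p(g(b, e)), 0)   [R3 at 1]
2. g(p(g(b, e)), 0)  →  g(p(p(b)), 0)   [R3 at 1.1]
3. g(p(p(b)), 0)  →  b   [R5 at ε]

b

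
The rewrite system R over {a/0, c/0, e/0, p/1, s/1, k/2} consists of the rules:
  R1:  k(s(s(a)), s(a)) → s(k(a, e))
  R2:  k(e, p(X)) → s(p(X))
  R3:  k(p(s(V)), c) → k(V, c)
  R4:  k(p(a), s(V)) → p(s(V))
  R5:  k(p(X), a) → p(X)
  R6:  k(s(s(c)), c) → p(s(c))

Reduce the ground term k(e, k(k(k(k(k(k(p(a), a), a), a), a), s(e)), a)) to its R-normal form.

1. k(e, k(k(k(k(k(k(p(a), a), a), a), a), s(e)), a))  →  k(e, k(k(k(k(k(p(a), a), a), a), s(e)), a))   [R5 at 2.1.1.1.1.1]
2. k(e, k(k(k(k(k(p(a), a), a), a), s(e)), a))  →  k(e, k(k(k(k(p(a), a), a), s(e)), a))   [R5 at 2.1.1.1.1]
3. k(e, k(k(k(k(p(a), a), a), s(e)), a))  →  k(e, k(k(k(p(a), a), s(e)), a))   [R5 at 2.1.1.1]
4. k(e, k(k(k(p(a), a), s(e)), a))  →  k(e, k(k(p(a), s(e)), a))   [R5 at 2.1.1]
5. k(e, k(k(p(a), s(e)), a))  →  k(e, k(p(s(e)), a))   [R4 at 2.1]
6. k(e, k(p(s(e)), a))  →  k(e, p(s(e)))   [R5 at 2]
7. k(e, p(s(e)))  →  s(p(s(e)))   [R2 at ε]

s(p(s(e)))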